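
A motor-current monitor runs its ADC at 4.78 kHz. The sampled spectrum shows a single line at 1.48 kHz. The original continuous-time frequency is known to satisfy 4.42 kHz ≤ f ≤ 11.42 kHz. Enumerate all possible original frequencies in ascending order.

6.26 kHz, 8.08 kHz, 11.04 kHz

Frequencies that alias to 1.48 kHz are k·fs ± 1.48 kHz for integer k ≥ 0.
k=0: 1.48 kHz.
k=1: 3.3 kHz, 6.26 kHz.
k=2: 8.08 kHz, 11.04 kHz.
k=3: 12.86 kHz, 15.82 kHz.
Within [4.42 kHz, 11.42 kHz]: 6.26 kHz, 8.08 kHz, 11.04 kHz.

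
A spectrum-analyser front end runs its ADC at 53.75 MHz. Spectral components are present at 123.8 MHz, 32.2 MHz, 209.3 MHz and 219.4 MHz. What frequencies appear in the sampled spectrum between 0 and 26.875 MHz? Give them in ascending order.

fs/2 = 26.875 MHz.
123.8 MHz mod fs = 16.3 MHz.
16.3 MHz ≤ fs/2 = 26.875 MHz, appears at 16.3 MHz.
32.2 MHz > fs/2 = 26.875 MHz, folds to fs − 32.2 MHz = 21.55 MHz.
209.3 MHz mod fs = 48.05 MHz.
48.05 MHz > fs/2 = 26.875 MHz, folds to fs − 48.05 MHz = 5.7 MHz.
219.4 MHz mod fs = 4.4 MHz.
4.4 MHz ≤ fs/2 = 26.875 MHz, appears at 4.4 MHz.
Distinct values: {4.4 MHz, 5.7 MHz, 16.3 MHz, 21.55 MHz}.

4.4 MHz, 5.7 MHz, 16.3 MHz, 21.55 MHz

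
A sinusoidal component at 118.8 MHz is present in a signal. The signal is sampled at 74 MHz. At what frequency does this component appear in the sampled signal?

118.8 MHz mod fs = 44.8 MHz.
44.8 MHz > fs/2 = 37 MHz, folds to fs − 44.8 MHz = 29.2 MHz.

29.2 MHz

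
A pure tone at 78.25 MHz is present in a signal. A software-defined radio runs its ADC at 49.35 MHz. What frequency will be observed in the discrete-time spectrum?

20.45 MHz

78.25 MHz mod fs = 28.9 MHz.
28.9 MHz > fs/2 = 24.675 MHz, folds to fs − 28.9 MHz = 20.45 MHz.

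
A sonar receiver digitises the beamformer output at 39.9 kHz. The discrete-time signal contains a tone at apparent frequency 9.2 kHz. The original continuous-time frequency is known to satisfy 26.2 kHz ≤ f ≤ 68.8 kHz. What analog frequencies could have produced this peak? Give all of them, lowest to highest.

30.7 kHz, 49.1 kHz

Frequencies that alias to 9.2 kHz are k·fs ± 9.2 kHz for integer k ≥ 0.
k=0: 9.2 kHz.
k=1: 30.7 kHz, 49.1 kHz.
k=2: 70.6 kHz, 89 kHz.
Within [26.2 kHz, 68.8 kHz]: 30.7 kHz, 49.1 kHz.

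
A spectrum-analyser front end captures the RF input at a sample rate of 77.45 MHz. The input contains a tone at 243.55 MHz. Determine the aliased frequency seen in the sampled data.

11.2 MHz

243.55 MHz mod fs = 11.2 MHz.
11.2 MHz ≤ fs/2 = 38.725 MHz, appears at 11.2 MHz.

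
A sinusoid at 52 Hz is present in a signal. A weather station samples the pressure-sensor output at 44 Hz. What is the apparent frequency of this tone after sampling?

8 Hz

52 Hz mod fs = 8 Hz.
8 Hz ≤ fs/2 = 22 Hz, appears at 8 Hz.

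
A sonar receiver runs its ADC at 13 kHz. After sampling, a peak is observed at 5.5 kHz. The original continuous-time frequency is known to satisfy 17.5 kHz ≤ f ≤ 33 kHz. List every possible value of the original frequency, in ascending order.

Frequencies that alias to 5.5 kHz are k·fs ± 5.5 kHz for integer k ≥ 0.
k=0: 5.5 kHz.
k=1: 7.5 kHz, 18.5 kHz.
k=2: 20.5 kHz, 31.5 kHz.
k=3: 33.5 kHz, 44.5 kHz.
Within [17.5 kHz, 33 kHz]: 18.5 kHz, 20.5 kHz, 31.5 kHz.

18.5 kHz, 20.5 kHz, 31.5 kHz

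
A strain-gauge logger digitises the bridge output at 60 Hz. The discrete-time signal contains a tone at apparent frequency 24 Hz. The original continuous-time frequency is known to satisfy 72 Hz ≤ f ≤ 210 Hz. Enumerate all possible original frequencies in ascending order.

84 Hz, 96 Hz, 144 Hz, 156 Hz, 204 Hz

Frequencies that alias to 24 Hz are k·fs ± 24 Hz for integer k ≥ 0.
k=0: 24 Hz.
k=1: 36 Hz, 84 Hz.
k=2: 96 Hz, 144 Hz.
k=3: 156 Hz, 204 Hz.
k=4: 216 Hz, 264 Hz.
Within [72 Hz, 210 Hz]: 84 Hz, 96 Hz, 144 Hz, 156 Hz, 204 Hz.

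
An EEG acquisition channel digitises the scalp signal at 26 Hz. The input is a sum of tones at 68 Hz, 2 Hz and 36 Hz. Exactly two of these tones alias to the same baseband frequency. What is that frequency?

fs/2 = 13 Hz.
68 Hz mod fs = 16 Hz.
16 Hz > fs/2 = 13 Hz, folds to fs − 16 Hz = 10 Hz.
2 Hz ≤ fs/2 = 13 Hz, passes unchanged.
36 Hz mod fs = 10 Hz.
10 Hz ≤ fs/2 = 13 Hz, appears at 10 Hz.
36 Hz and 68 Hz both map to 10 Hz.

10 Hz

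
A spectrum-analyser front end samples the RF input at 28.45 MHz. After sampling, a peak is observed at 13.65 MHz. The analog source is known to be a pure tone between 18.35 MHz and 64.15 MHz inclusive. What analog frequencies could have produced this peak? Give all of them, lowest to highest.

42.1 MHz, 43.25 MHz

Frequencies that alias to 13.65 MHz are k·fs ± 13.65 MHz for integer k ≥ 0.
k=0: 13.65 MHz.
k=1: 14.8 MHz, 42.1 MHz.
k=2: 43.25 MHz, 70.55 MHz.
k=3: 71.7 MHz, 99 MHz.
Within [18.35 MHz, 64.15 MHz]: 42.1 MHz, 43.25 MHz.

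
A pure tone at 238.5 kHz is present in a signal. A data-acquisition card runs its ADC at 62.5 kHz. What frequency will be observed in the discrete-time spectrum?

11.5 kHz

238.5 kHz mod fs = 51 kHz.
51 kHz > fs/2 = 31.25 kHz, folds to fs − 51 kHz = 11.5 kHz.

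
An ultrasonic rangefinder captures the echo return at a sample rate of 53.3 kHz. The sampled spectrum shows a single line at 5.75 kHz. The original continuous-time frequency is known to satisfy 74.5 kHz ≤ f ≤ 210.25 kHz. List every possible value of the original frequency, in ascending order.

100.85 kHz, 112.35 kHz, 154.15 kHz, 165.65 kHz, 207.45 kHz

Frequencies that alias to 5.75 kHz are k·fs ± 5.75 kHz for integer k ≥ 0.
k=0: 5.75 kHz.
k=1: 47.55 kHz, 59.05 kHz.
k=2: 100.85 kHz, 112.35 kHz.
k=3: 154.15 kHz, 165.65 kHz.
k=4: 207.45 kHz, 218.95 kHz.
k=5: 260.75 kHz, 272.25 kHz.
Within [74.5 kHz, 210.25 kHz]: 100.85 kHz, 112.35 kHz, 154.15 kHz, 165.65 kHz, 207.45 kHz.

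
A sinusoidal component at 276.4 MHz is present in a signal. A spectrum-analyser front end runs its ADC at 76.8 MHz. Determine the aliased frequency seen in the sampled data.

276.4 MHz mod fs = 46 MHz.
46 MHz > fs/2 = 38.4 MHz, folds to fs − 46 MHz = 30.8 MHz.

30.8 MHz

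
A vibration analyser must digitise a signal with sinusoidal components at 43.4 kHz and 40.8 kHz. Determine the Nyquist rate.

86.8 kHz

Highest-frequency component: 43.4 kHz.
Nyquist rate = 2 × 43.4 kHz = 86.8 kHz.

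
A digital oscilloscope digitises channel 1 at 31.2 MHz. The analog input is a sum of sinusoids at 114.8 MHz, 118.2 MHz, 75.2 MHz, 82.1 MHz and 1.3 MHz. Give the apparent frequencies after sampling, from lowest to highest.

1.3 MHz, 6.6 MHz, 10 MHz, 11.5 MHz, 12.8 MHz

fs/2 = 15.6 MHz.
114.8 MHz mod fs = 21.2 MHz.
21.2 MHz > fs/2 = 15.6 MHz, folds to fs − 21.2 MHz = 10 MHz.
118.2 MHz mod fs = 24.6 MHz.
24.6 MHz > fs/2 = 15.6 MHz, folds to fs − 24.6 MHz = 6.6 MHz.
75.2 MHz mod fs = 12.8 MHz.
12.8 MHz ≤ fs/2 = 15.6 MHz, appears at 12.8 MHz.
82.1 MHz mod fs = 19.7 MHz.
19.7 MHz > fs/2 = 15.6 MHz, folds to fs − 19.7 MHz = 11.5 MHz.
1.3 MHz ≤ fs/2 = 15.6 MHz, passes unchanged.
Distinct values: {1.3 MHz, 6.6 MHz, 10 MHz, 11.5 MHz, 12.8 MHz}.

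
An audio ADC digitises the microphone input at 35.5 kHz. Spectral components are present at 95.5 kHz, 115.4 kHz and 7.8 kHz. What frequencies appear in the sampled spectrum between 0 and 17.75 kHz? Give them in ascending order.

7.8 kHz, 8.9 kHz, 11 kHz

fs/2 = 17.75 kHz.
95.5 kHz mod fs = 24.5 kHz.
24.5 kHz > fs/2 = 17.75 kHz, folds to fs − 24.5 kHz = 11 kHz.
115.4 kHz mod fs = 8.9 kHz.
8.9 kHz ≤ fs/2 = 17.75 kHz, appears at 8.9 kHz.
7.8 kHz ≤ fs/2 = 17.75 kHz, passes unchanged.
Distinct values: {7.8 kHz, 8.9 kHz, 11 kHz}.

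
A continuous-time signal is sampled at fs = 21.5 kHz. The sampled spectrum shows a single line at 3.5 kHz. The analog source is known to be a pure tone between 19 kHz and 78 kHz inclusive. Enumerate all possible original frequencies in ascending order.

25 kHz, 39.5 kHz, 46.5 kHz, 61 kHz, 68 kHz

Frequencies that alias to 3.5 kHz are k·fs ± 3.5 kHz for integer k ≥ 0.
k=0: 3.5 kHz.
k=1: 18 kHz, 25 kHz.
k=2: 39.5 kHz, 46.5 kHz.
k=3: 61 kHz, 68 kHz.
k=4: 82.5 kHz, 89.5 kHz.
Within [19 kHz, 78 kHz]: 25 kHz, 39.5 kHz, 46.5 kHz, 61 kHz, 68 kHz.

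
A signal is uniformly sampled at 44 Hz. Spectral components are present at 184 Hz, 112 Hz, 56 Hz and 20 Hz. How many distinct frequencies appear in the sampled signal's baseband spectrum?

fs/2 = 22 Hz.
184 Hz mod fs = 8 Hz.
8 Hz ≤ fs/2 = 22 Hz, appears at 8 Hz.
112 Hz mod fs = 24 Hz.
24 Hz > fs/2 = 22 Hz, folds to fs − 24 Hz = 20 Hz.
56 Hz mod fs = 12 Hz.
12 Hz ≤ fs/2 = 22 Hz, appears at 12 Hz.
20 Hz ≤ fs/2 = 22 Hz, passes unchanged.
Distinct values: {8 Hz, 12 Hz, 20 Hz} → 3.

3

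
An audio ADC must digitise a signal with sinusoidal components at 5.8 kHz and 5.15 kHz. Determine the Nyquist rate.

11.6 kHz

Highest-frequency component: 5.8 kHz.
Nyquist rate = 2 × 5.8 kHz = 11.6 kHz.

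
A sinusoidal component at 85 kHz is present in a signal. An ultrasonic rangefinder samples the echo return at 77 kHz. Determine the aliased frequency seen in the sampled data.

85 kHz mod fs = 8 kHz.
8 kHz ≤ fs/2 = 38.5 kHz, appears at 8 kHz.

8 kHz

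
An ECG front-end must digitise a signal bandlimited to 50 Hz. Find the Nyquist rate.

100 Hz

Nyquist rate = 2 × 50 Hz = 100 Hz.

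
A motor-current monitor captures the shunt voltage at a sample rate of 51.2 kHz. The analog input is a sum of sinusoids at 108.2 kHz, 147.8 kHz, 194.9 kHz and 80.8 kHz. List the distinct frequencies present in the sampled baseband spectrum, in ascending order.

5.8 kHz, 9.9 kHz, 21.6 kHz

fs/2 = 25.6 kHz.
108.2 kHz mod fs = 5.8 kHz.
5.8 kHz ≤ fs/2 = 25.6 kHz, appears at 5.8 kHz.
147.8 kHz mod fs = 45.4 kHz.
45.4 kHz > fs/2 = 25.6 kHz, folds to fs − 45.4 kHz = 5.8 kHz.
194.9 kHz mod fs = 41.3 kHz.
41.3 kHz > fs/2 = 25.6 kHz, folds to fs − 41.3 kHz = 9.9 kHz.
80.8 kHz mod fs = 29.6 kHz.
29.6 kHz > fs/2 = 25.6 kHz, folds to fs − 29.6 kHz = 21.6 kHz.
Distinct values: {5.8 kHz, 9.9 kHz, 21.6 kHz}.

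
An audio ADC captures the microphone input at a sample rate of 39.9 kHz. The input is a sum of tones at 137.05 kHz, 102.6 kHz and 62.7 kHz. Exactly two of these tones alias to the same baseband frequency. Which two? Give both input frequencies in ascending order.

fs/2 = 19.95 kHz.
137.05 kHz mod fs = 17.35 kHz.
17.35 kHz ≤ fs/2 = 19.95 kHz, appears at 17.35 kHz.
102.6 kHz mod fs = 22.8 kHz.
22.8 kHz > fs/2 = 19.95 kHz, folds to fs − 22.8 kHz = 17.1 kHz.
62.7 kHz mod fs = 22.8 kHz.
22.8 kHz > fs/2 = 19.95 kHz, folds to fs − 22.8 kHz = 17.1 kHz.
62.7 kHz and 102.6 kHz both map to 17.1 kHz.

62.7 kHz, 102.6 kHz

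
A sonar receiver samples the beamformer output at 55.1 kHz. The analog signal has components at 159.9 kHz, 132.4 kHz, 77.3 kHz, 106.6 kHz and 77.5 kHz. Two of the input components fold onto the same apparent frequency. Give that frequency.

22.2 kHz

fs/2 = 27.55 kHz.
159.9 kHz mod fs = 49.7 kHz.
49.7 kHz > fs/2 = 27.55 kHz, folds to fs − 49.7 kHz = 5.4 kHz.
132.4 kHz mod fs = 22.2 kHz.
22.2 kHz ≤ fs/2 = 27.55 kHz, appears at 22.2 kHz.
77.3 kHz mod fs = 22.2 kHz.
22.2 kHz ≤ fs/2 = 27.55 kHz, appears at 22.2 kHz.
106.6 kHz mod fs = 51.5 kHz.
51.5 kHz > fs/2 = 27.55 kHz, folds to fs − 51.5 kHz = 3.6 kHz.
77.5 kHz mod fs = 22.4 kHz.
22.4 kHz ≤ fs/2 = 27.55 kHz, appears at 22.4 kHz.
77.3 kHz and 132.4 kHz both map to 22.2 kHz.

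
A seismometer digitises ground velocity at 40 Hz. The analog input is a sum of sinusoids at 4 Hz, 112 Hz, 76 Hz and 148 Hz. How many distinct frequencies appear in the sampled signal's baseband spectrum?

fs/2 = 20 Hz.
4 Hz ≤ fs/2 = 20 Hz, passes unchanged.
112 Hz mod fs = 32 Hz.
32 Hz > fs/2 = 20 Hz, folds to fs − 32 Hz = 8 Hz.
76 Hz mod fs = 36 Hz.
36 Hz > fs/2 = 20 Hz, folds to fs − 36 Hz = 4 Hz.
148 Hz mod fs = 28 Hz.
28 Hz > fs/2 = 20 Hz, folds to fs − 28 Hz = 12 Hz.
Distinct values: {4 Hz, 8 Hz, 12 Hz} → 3.

3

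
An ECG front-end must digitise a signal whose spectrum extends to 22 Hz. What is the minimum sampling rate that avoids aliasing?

44 Hz

Nyquist rate = 2 × 22 Hz = 44 Hz.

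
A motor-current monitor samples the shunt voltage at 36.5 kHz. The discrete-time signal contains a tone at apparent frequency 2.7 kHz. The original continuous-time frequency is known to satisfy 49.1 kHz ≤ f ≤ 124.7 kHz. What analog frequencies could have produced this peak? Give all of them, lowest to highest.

70.3 kHz, 75.7 kHz, 106.8 kHz, 112.2 kHz

Frequencies that alias to 2.7 kHz are k·fs ± 2.7 kHz for integer k ≥ 0.
k=0: 2.7 kHz.
k=1: 33.8 kHz, 39.2 kHz.
k=2: 70.3 kHz, 75.7 kHz.
k=3: 106.8 kHz, 112.2 kHz.
k=4: 143.3 kHz, 148.7 kHz.
Within [49.1 kHz, 124.7 kHz]: 70.3 kHz, 75.7 kHz, 106.8 kHz, 112.2 kHz.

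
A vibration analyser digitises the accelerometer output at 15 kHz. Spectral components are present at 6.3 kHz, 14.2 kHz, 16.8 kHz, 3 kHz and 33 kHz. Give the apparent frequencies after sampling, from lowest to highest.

fs/2 = 7.5 kHz.
6.3 kHz ≤ fs/2 = 7.5 kHz, passes unchanged.
14.2 kHz > fs/2 = 7.5 kHz, folds to fs − 14.2 kHz = 0.8 kHz.
16.8 kHz mod fs = 1.8 kHz.
1.8 kHz ≤ fs/2 = 7.5 kHz, appears at 1.8 kHz.
3 kHz ≤ fs/2 = 7.5 kHz, passes unchanged.
33 kHz mod fs = 3 kHz.
3 kHz ≤ fs/2 = 7.5 kHz, appears at 3 kHz.
Distinct values: {0.8 kHz, 1.8 kHz, 3 kHz, 6.3 kHz}.

0.8 kHz, 1.8 kHz, 3 kHz, 6.3 kHz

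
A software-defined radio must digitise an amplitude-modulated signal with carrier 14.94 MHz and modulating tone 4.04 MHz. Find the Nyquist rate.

AM sidebands sit at fc ± fm = 10.9 MHz and 18.98 MHz.
Highest-frequency component: 18.98 MHz.
Nyquist rate = 2 × 18.98 MHz = 37.96 MHz.

37.96 MHz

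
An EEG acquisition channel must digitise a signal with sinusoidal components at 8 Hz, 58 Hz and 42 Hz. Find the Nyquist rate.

116 Hz

Highest-frequency component: 58 Hz.
Nyquist rate = 2 × 58 Hz = 116 Hz.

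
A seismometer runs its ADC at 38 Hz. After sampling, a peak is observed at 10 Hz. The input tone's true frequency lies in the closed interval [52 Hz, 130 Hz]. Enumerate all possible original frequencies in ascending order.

Frequencies that alias to 10 Hz are k·fs ± 10 Hz for integer k ≥ 0.
k=0: 10 Hz.
k=1: 28 Hz, 48 Hz.
k=2: 66 Hz, 86 Hz.
k=3: 104 Hz, 124 Hz.
k=4: 142 Hz, 162 Hz.
Within [52 Hz, 130 Hz]: 66 Hz, 86 Hz, 104 Hz, 124 Hz.

66 Hz, 86 Hz, 104 Hz, 124 Hz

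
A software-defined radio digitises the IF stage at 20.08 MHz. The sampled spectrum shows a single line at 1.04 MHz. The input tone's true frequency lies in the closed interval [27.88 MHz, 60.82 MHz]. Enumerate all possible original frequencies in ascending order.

39.12 MHz, 41.2 MHz, 59.2 MHz

Frequencies that alias to 1.04 MHz are k·fs ± 1.04 MHz for integer k ≥ 0.
k=0: 1.04 MHz.
k=1: 19.04 MHz, 21.12 MHz.
k=2: 39.12 MHz, 41.2 MHz.
k=3: 59.2 MHz, 61.28 MHz.
k=4: 79.28 MHz, 81.36 MHz.
Within [27.88 MHz, 60.82 MHz]: 39.12 MHz, 41.2 MHz, 59.2 MHz.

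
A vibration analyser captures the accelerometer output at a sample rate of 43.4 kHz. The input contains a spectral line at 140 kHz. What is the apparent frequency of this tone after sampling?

9.8 kHz

140 kHz mod fs = 9.8 kHz.
9.8 kHz ≤ fs/2 = 21.7 kHz, appears at 9.8 kHz.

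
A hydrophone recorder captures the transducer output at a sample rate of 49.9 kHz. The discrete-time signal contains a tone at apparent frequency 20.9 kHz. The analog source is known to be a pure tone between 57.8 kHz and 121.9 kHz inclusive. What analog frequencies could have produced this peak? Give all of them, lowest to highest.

70.8 kHz, 78.9 kHz, 120.7 kHz

Frequencies that alias to 20.9 kHz are k·fs ± 20.9 kHz for integer k ≥ 0.
k=0: 20.9 kHz.
k=1: 29 kHz, 70.8 kHz.
k=2: 78.9 kHz, 120.7 kHz.
k=3: 128.8 kHz, 170.6 kHz.
Within [57.8 kHz, 121.9 kHz]: 70.8 kHz, 78.9 kHz, 120.7 kHz.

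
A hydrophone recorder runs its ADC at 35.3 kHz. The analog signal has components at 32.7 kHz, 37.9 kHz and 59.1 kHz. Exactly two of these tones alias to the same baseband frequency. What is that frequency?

2.6 kHz

fs/2 = 17.65 kHz.
32.7 kHz > fs/2 = 17.65 kHz, folds to fs − 32.7 kHz = 2.6 kHz.
37.9 kHz mod fs = 2.6 kHz.
2.6 kHz ≤ fs/2 = 17.65 kHz, appears at 2.6 kHz.
59.1 kHz mod fs = 23.8 kHz.
23.8 kHz > fs/2 = 17.65 kHz, folds to fs − 23.8 kHz = 11.5 kHz.
32.7 kHz and 37.9 kHz both map to 2.6 kHz.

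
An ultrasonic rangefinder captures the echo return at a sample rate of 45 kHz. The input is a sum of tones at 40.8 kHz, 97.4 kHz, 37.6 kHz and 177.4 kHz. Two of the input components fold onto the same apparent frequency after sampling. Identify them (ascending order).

37.6 kHz, 97.4 kHz

fs/2 = 22.5 kHz.
40.8 kHz > fs/2 = 22.5 kHz, folds to fs − 40.8 kHz = 4.2 kHz.
97.4 kHz mod fs = 7.4 kHz.
7.4 kHz ≤ fs/2 = 22.5 kHz, appears at 7.4 kHz.
37.6 kHz > fs/2 = 22.5 kHz, folds to fs − 37.6 kHz = 7.4 kHz.
177.4 kHz mod fs = 42.4 kHz.
42.4 kHz > fs/2 = 22.5 kHz, folds to fs − 42.4 kHz = 2.6 kHz.
37.6 kHz and 97.4 kHz both map to 7.4 kHz.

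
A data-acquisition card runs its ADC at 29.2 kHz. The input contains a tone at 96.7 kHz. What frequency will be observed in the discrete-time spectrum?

96.7 kHz mod fs = 9.1 kHz.
9.1 kHz ≤ fs/2 = 14.6 kHz, appears at 9.1 kHz.

9.1 kHz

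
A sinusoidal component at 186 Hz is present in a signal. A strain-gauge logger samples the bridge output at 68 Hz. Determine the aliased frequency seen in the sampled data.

186 Hz mod fs = 50 Hz.
50 Hz > fs/2 = 34 Hz, folds to fs − 50 Hz = 18 Hz.

18 Hz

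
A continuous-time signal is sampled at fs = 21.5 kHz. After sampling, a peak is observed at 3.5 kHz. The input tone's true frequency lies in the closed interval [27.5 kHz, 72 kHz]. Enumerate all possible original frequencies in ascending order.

39.5 kHz, 46.5 kHz, 61 kHz, 68 kHz

Frequencies that alias to 3.5 kHz are k·fs ± 3.5 kHz for integer k ≥ 0.
k=0: 3.5 kHz.
k=1: 18 kHz, 25 kHz.
k=2: 39.5 kHz, 46.5 kHz.
k=3: 61 kHz, 68 kHz.
k=4: 82.5 kHz, 89.5 kHz.
Within [27.5 kHz, 72 kHz]: 39.5 kHz, 46.5 kHz, 61 kHz, 68 kHz.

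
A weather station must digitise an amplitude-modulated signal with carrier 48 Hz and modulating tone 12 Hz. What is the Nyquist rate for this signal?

120 Hz

AM sidebands sit at fc ± fm = 36 Hz and 60 Hz.
Highest-frequency component: 60 Hz.
Nyquist rate = 2 × 60 Hz = 120 Hz.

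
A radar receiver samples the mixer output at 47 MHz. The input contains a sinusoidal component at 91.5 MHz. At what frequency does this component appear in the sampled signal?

91.5 MHz mod fs = 44.5 MHz.
44.5 MHz > fs/2 = 23.5 MHz, folds to fs − 44.5 MHz = 2.5 MHz.

2.5 MHz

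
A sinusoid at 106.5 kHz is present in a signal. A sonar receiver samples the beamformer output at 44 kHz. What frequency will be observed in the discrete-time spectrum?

106.5 kHz mod fs = 18.5 kHz.
18.5 kHz ≤ fs/2 = 22 kHz, appears at 18.5 kHz.

18.5 kHz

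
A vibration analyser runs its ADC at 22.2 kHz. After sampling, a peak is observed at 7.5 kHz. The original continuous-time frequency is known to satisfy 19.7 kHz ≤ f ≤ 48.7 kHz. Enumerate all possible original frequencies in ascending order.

29.7 kHz, 36.9 kHz

Frequencies that alias to 7.5 kHz are k·fs ± 7.5 kHz for integer k ≥ 0.
k=0: 7.5 kHz.
k=1: 14.7 kHz, 29.7 kHz.
k=2: 36.9 kHz, 51.9 kHz.
k=3: 59.1 kHz, 74.1 kHz.
Within [19.7 kHz, 48.7 kHz]: 29.7 kHz, 36.9 kHz.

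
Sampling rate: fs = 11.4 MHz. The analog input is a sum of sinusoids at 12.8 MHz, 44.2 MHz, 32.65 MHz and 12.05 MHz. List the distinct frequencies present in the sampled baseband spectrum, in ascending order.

fs/2 = 5.7 MHz.
12.8 MHz mod fs = 1.4 MHz.
1.4 MHz ≤ fs/2 = 5.7 MHz, appears at 1.4 MHz.
44.2 MHz mod fs = 10 MHz.
10 MHz > fs/2 = 5.7 MHz, folds to fs − 10 MHz = 1.4 MHz.
32.65 MHz mod fs = 9.85 MHz.
9.85 MHz > fs/2 = 5.7 MHz, folds to fs − 9.85 MHz = 1.55 MHz.
12.05 MHz mod fs = 0.65 MHz.
0.65 MHz ≤ fs/2 = 5.7 MHz, appears at 0.65 MHz.
Distinct values: {0.65 MHz, 1.4 MHz, 1.55 MHz}.

0.65 MHz, 1.4 MHz, 1.55 MHz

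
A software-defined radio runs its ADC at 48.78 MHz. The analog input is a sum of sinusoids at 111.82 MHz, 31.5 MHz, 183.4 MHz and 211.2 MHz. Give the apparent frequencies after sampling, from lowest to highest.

fs/2 = 24.39 MHz.
111.82 MHz mod fs = 14.26 MHz.
14.26 MHz ≤ fs/2 = 24.39 MHz, appears at 14.26 MHz.
31.5 MHz > fs/2 = 24.39 MHz, folds to fs − 31.5 MHz = 17.28 MHz.
183.4 MHz mod fs = 37.06 MHz.
37.06 MHz > fs/2 = 24.39 MHz, folds to fs − 37.06 MHz = 11.72 MHz.
211.2 MHz mod fs = 16.08 MHz.
16.08 MHz ≤ fs/2 = 24.39 MHz, appears at 16.08 MHz.
Distinct values: {11.72 MHz, 14.26 MHz, 16.08 MHz, 17.28 MHz}.

11.72 MHz, 14.26 MHz, 16.08 MHz, 17.28 MHz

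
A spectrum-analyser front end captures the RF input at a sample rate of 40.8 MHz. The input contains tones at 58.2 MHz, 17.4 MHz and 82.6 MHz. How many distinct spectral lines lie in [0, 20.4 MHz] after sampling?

2

fs/2 = 20.4 MHz.
58.2 MHz mod fs = 17.4 MHz.
17.4 MHz ≤ fs/2 = 20.4 MHz, appears at 17.4 MHz.
17.4 MHz ≤ fs/2 = 20.4 MHz, passes unchanged.
82.6 MHz mod fs = 1 MHz.
1 MHz ≤ fs/2 = 20.4 MHz, appears at 1 MHz.
Distinct values: {1 MHz, 17.4 MHz} → 2.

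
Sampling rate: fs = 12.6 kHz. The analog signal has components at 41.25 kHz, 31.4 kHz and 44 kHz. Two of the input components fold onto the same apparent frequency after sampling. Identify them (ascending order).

fs/2 = 6.3 kHz.
41.25 kHz mod fs = 3.45 kHz.
3.45 kHz ≤ fs/2 = 6.3 kHz, appears at 3.45 kHz.
31.4 kHz mod fs = 6.2 kHz.
6.2 kHz ≤ fs/2 = 6.3 kHz, appears at 6.2 kHz.
44 kHz mod fs = 6.2 kHz.
6.2 kHz ≤ fs/2 = 6.3 kHz, appears at 6.2 kHz.
31.4 kHz and 44 kHz both map to 6.2 kHz.

31.4 kHz, 44 kHz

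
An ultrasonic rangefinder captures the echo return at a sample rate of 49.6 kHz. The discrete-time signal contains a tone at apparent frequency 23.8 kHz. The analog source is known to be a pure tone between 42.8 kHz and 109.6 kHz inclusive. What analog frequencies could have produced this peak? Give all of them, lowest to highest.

Frequencies that alias to 23.8 kHz are k·fs ± 23.8 kHz for integer k ≥ 0.
k=0: 23.8 kHz.
k=1: 25.8 kHz, 73.4 kHz.
k=2: 75.4 kHz, 123 kHz.
k=3: 125 kHz, 172.6 kHz.
Within [42.8 kHz, 109.6 kHz]: 73.4 kHz, 75.4 kHz.

73.4 kHz, 75.4 kHz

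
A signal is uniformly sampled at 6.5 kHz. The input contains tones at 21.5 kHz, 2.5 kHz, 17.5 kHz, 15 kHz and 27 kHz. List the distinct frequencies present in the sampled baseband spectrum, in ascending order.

fs/2 = 3.25 kHz.
21.5 kHz mod fs = 2 kHz.
2 kHz ≤ fs/2 = 3.25 kHz, appears at 2 kHz.
2.5 kHz ≤ fs/2 = 3.25 kHz, passes unchanged.
17.5 kHz mod fs = 4.5 kHz.
4.5 kHz > fs/2 = 3.25 kHz, folds to fs − 4.5 kHz = 2 kHz.
15 kHz mod fs = 2 kHz.
2 kHz ≤ fs/2 = 3.25 kHz, appears at 2 kHz.
27 kHz mod fs = 1 kHz.
1 kHz ≤ fs/2 = 3.25 kHz, appears at 1 kHz.
Distinct values: {1 kHz, 2 kHz, 2.5 kHz}.

1 kHz, 2 kHz, 2.5 kHz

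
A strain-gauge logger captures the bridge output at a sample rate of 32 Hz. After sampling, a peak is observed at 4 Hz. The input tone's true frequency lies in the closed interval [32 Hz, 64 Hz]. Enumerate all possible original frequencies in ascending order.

Frequencies that alias to 4 Hz are k·fs ± 4 Hz for integer k ≥ 0.
k=0: 4 Hz.
k=1: 28 Hz, 36 Hz.
k=2: 60 Hz, 68 Hz.
k=3: 92 Hz, 100 Hz.
Within [32 Hz, 64 Hz]: 36 Hz, 60 Hz.

36 Hz, 60 Hz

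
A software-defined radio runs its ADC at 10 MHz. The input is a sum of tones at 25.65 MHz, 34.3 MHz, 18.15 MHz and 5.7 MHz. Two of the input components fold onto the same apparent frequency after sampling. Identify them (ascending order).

5.7 MHz, 34.3 MHz

fs/2 = 5 MHz.
25.65 MHz mod fs = 5.65 MHz.
5.65 MHz > fs/2 = 5 MHz, folds to fs − 5.65 MHz = 4.35 MHz.
34.3 MHz mod fs = 4.3 MHz.
4.3 MHz ≤ fs/2 = 5 MHz, appears at 4.3 MHz.
18.15 MHz mod fs = 8.15 MHz.
8.15 MHz > fs/2 = 5 MHz, folds to fs − 8.15 MHz = 1.85 MHz.
5.7 MHz > fs/2 = 5 MHz, folds to fs − 5.7 MHz = 4.3 MHz.
5.7 MHz and 34.3 MHz both map to 4.3 MHz.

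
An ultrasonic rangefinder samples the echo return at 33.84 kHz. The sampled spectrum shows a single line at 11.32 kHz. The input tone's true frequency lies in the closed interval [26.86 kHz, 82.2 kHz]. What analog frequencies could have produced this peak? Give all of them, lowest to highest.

Frequencies that alias to 11.32 kHz are k·fs ± 11.32 kHz for integer k ≥ 0.
k=0: 11.32 kHz.
k=1: 22.52 kHz, 45.16 kHz.
k=2: 56.36 kHz, 79 kHz.
k=3: 90.2 kHz, 112.84 kHz.
Within [26.86 kHz, 82.2 kHz]: 45.16 kHz, 56.36 kHz, 79 kHz.

45.16 kHz, 56.36 kHz, 79 kHz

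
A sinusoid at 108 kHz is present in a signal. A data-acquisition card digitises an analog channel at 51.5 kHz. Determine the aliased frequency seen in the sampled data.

108 kHz mod fs = 5 kHz.
5 kHz ≤ fs/2 = 25.75 kHz, appears at 5 kHz.

5 kHz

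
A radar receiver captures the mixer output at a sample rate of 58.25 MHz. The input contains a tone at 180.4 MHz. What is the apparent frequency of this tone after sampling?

180.4 MHz mod fs = 5.65 MHz.
5.65 MHz ≤ fs/2 = 29.125 MHz, appears at 5.65 MHz.

5.65 MHz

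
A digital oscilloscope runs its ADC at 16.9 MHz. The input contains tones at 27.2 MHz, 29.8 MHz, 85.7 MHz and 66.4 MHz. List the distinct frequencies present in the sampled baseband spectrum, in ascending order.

fs/2 = 8.45 MHz.
27.2 MHz mod fs = 10.3 MHz.
10.3 MHz > fs/2 = 8.45 MHz, folds to fs − 10.3 MHz = 6.6 MHz.
29.8 MHz mod fs = 12.9 MHz.
12.9 MHz > fs/2 = 8.45 MHz, folds to fs − 12.9 MHz = 4 MHz.
85.7 MHz mod fs = 1.2 MHz.
1.2 MHz ≤ fs/2 = 8.45 MHz, appears at 1.2 MHz.
66.4 MHz mod fs = 15.7 MHz.
15.7 MHz > fs/2 = 8.45 MHz, folds to fs − 15.7 MHz = 1.2 MHz.
Distinct values: {1.2 MHz, 4 MHz, 6.6 MHz}.

1.2 MHz, 4 MHz, 6.6 MHz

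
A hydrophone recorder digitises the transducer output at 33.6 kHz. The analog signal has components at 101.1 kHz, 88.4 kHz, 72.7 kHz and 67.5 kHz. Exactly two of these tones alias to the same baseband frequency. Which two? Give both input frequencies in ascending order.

67.5 kHz, 101.1 kHz

fs/2 = 16.8 kHz.
101.1 kHz mod fs = 0.3 kHz.
0.3 kHz ≤ fs/2 = 16.8 kHz, appears at 0.3 kHz.
88.4 kHz mod fs = 21.2 kHz.
21.2 kHz > fs/2 = 16.8 kHz, folds to fs − 21.2 kHz = 12.4 kHz.
72.7 kHz mod fs = 5.5 kHz.
5.5 kHz ≤ fs/2 = 16.8 kHz, appears at 5.5 kHz.
67.5 kHz mod fs = 0.3 kHz.
0.3 kHz ≤ fs/2 = 16.8 kHz, appears at 0.3 kHz.
67.5 kHz and 101.1 kHz both map to 0.3 kHz.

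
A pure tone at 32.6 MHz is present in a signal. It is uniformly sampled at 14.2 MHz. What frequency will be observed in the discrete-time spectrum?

4.2 MHz

32.6 MHz mod fs = 4.2 MHz.
4.2 MHz ≤ fs/2 = 7.1 MHz, appears at 4.2 MHz.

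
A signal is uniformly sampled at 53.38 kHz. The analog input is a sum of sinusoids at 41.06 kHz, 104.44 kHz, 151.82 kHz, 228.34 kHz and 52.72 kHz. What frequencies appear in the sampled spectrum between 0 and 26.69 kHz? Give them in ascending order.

fs/2 = 26.69 kHz.
41.06 kHz > fs/2 = 26.69 kHz, folds to fs − 41.06 kHz = 12.32 kHz.
104.44 kHz mod fs = 51.06 kHz.
51.06 kHz > fs/2 = 26.69 kHz, folds to fs − 51.06 kHz = 2.32 kHz.
151.82 kHz mod fs = 45.06 kHz.
45.06 kHz > fs/2 = 26.69 kHz, folds to fs − 45.06 kHz = 8.32 kHz.
228.34 kHz mod fs = 14.82 kHz.
14.82 kHz ≤ fs/2 = 26.69 kHz, appears at 14.82 kHz.
52.72 kHz > fs/2 = 26.69 kHz, folds to fs − 52.72 kHz = 0.66 kHz.
Distinct values: {0.66 kHz, 2.32 kHz, 8.32 kHz, 12.32 kHz, 14.82 kHz}.

0.66 kHz, 2.32 kHz, 8.32 kHz, 12.32 kHz, 14.82 kHz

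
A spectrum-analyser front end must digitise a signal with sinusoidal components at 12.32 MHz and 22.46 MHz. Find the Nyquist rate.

Highest-frequency component: 22.46 MHz.
Nyquist rate = 2 × 22.46 MHz = 44.92 MHz.

44.92 MHz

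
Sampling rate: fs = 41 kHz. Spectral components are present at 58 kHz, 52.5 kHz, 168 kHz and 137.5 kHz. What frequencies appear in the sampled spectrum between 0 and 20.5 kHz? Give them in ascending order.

4 kHz, 11.5 kHz, 14.5 kHz, 17 kHz

fs/2 = 20.5 kHz.
58 kHz mod fs = 17 kHz.
17 kHz ≤ fs/2 = 20.5 kHz, appears at 17 kHz.
52.5 kHz mod fs = 11.5 kHz.
11.5 kHz ≤ fs/2 = 20.5 kHz, appears at 11.5 kHz.
168 kHz mod fs = 4 kHz.
4 kHz ≤ fs/2 = 20.5 kHz, appears at 4 kHz.
137.5 kHz mod fs = 14.5 kHz.
14.5 kHz ≤ fs/2 = 20.5 kHz, appears at 14.5 kHz.
Distinct values: {4 kHz, 11.5 kHz, 14.5 kHz, 17 kHz}.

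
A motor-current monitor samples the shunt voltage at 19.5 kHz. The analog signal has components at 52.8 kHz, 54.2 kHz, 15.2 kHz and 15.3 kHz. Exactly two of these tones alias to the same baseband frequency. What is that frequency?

4.3 kHz

fs/2 = 9.75 kHz.
52.8 kHz mod fs = 13.8 kHz.
13.8 kHz > fs/2 = 9.75 kHz, folds to fs − 13.8 kHz = 5.7 kHz.
54.2 kHz mod fs = 15.2 kHz.
15.2 kHz > fs/2 = 9.75 kHz, folds to fs − 15.2 kHz = 4.3 kHz.
15.2 kHz > fs/2 = 9.75 kHz, folds to fs − 15.2 kHz = 4.3 kHz.
15.3 kHz > fs/2 = 9.75 kHz, folds to fs − 15.3 kHz = 4.2 kHz.
15.2 kHz and 54.2 kHz both map to 4.3 kHz.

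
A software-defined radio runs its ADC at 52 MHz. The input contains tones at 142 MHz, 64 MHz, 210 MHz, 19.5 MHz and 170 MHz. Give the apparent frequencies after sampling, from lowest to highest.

fs/2 = 26 MHz.
142 MHz mod fs = 38 MHz.
38 MHz > fs/2 = 26 MHz, folds to fs − 38 MHz = 14 MHz.
64 MHz mod fs = 12 MHz.
12 MHz ≤ fs/2 = 26 MHz, appears at 12 MHz.
210 MHz mod fs = 2 MHz.
2 MHz ≤ fs/2 = 26 MHz, appears at 2 MHz.
19.5 MHz ≤ fs/2 = 26 MHz, passes unchanged.
170 MHz mod fs = 14 MHz.
14 MHz ≤ fs/2 = 26 MHz, appears at 14 MHz.
Distinct values: {2 MHz, 12 MHz, 14 MHz, 19.5 MHz}.

2 MHz, 12 MHz, 14 MHz, 19.5 MHz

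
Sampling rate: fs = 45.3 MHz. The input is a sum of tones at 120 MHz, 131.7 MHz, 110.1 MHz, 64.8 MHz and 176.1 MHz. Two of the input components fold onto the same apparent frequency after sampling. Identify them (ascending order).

64.8 MHz, 110.1 MHz

fs/2 = 22.65 MHz.
120 MHz mod fs = 29.4 MHz.
29.4 MHz > fs/2 = 22.65 MHz, folds to fs − 29.4 MHz = 15.9 MHz.
131.7 MHz mod fs = 41.1 MHz.
41.1 MHz > fs/2 = 22.65 MHz, folds to fs − 41.1 MHz = 4.2 MHz.
110.1 MHz mod fs = 19.5 MHz.
19.5 MHz ≤ fs/2 = 22.65 MHz, appears at 19.5 MHz.
64.8 MHz mod fs = 19.5 MHz.
19.5 MHz ≤ fs/2 = 22.65 MHz, appears at 19.5 MHz.
176.1 MHz mod fs = 40.2 MHz.
40.2 MHz > fs/2 = 22.65 MHz, folds to fs − 40.2 MHz = 5.1 MHz.
64.8 MHz and 110.1 MHz both map to 19.5 MHz.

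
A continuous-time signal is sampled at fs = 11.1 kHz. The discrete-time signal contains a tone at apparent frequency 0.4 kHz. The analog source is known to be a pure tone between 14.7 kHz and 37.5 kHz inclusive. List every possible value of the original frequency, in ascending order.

Frequencies that alias to 0.4 kHz are k·fs ± 0.4 kHz for integer k ≥ 0.
k=0: 0.4 kHz.
k=1: 10.7 kHz, 11.5 kHz.
k=2: 21.8 kHz, 22.6 kHz.
k=3: 32.9 kHz, 33.7 kHz.
k=4: 44 kHz, 44.8 kHz.
Within [14.7 kHz, 37.5 kHz]: 21.8 kHz, 22.6 kHz, 32.9 kHz, 33.7 kHz.

21.8 kHz, 22.6 kHz, 32.9 kHz, 33.7 kHz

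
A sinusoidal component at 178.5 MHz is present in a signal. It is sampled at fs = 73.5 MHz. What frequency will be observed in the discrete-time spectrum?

31.5 MHz

178.5 MHz mod fs = 31.5 MHz.
31.5 MHz ≤ fs/2 = 36.75 MHz, appears at 31.5 MHz.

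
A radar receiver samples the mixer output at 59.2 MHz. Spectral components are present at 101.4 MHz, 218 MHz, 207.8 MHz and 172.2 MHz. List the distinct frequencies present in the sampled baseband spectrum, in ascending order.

fs/2 = 29.6 MHz.
101.4 MHz mod fs = 42.2 MHz.
42.2 MHz > fs/2 = 29.6 MHz, folds to fs − 42.2 MHz = 17 MHz.
218 MHz mod fs = 40.4 MHz.
40.4 MHz > fs/2 = 29.6 MHz, folds to fs − 40.4 MHz = 18.8 MHz.
207.8 MHz mod fs = 30.2 MHz.
30.2 MHz > fs/2 = 29.6 MHz, folds to fs − 30.2 MHz = 29 MHz.
172.2 MHz mod fs = 53.8 MHz.
53.8 MHz > fs/2 = 29.6 MHz, folds to fs − 53.8 MHz = 5.4 MHz.
Distinct values: {5.4 MHz, 17 MHz, 18.8 MHz, 29 MHz}.

5.4 MHz, 17 MHz, 18.8 MHz, 29 MHz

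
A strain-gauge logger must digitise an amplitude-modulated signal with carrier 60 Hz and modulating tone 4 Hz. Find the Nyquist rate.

AM sidebands sit at fc ± fm = 56 Hz and 64 Hz.
Highest-frequency component: 64 Hz.
Nyquist rate = 2 × 64 Hz = 128 Hz.

128 Hz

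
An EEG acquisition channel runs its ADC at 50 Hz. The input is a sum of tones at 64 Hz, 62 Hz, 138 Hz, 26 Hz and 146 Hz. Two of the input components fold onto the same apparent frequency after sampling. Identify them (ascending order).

fs/2 = 25 Hz.
64 Hz mod fs = 14 Hz.
14 Hz ≤ fs/2 = 25 Hz, appears at 14 Hz.
62 Hz mod fs = 12 Hz.
12 Hz ≤ fs/2 = 25 Hz, appears at 12 Hz.
138 Hz mod fs = 38 Hz.
38 Hz > fs/2 = 25 Hz, folds to fs − 38 Hz = 12 Hz.
26 Hz > fs/2 = 25 Hz, folds to fs − 26 Hz = 24 Hz.
146 Hz mod fs = 46 Hz.
46 Hz > fs/2 = 25 Hz, folds to fs − 46 Hz = 4 Hz.
62 Hz and 138 Hz both map to 12 Hz.

62 Hz, 138 Hz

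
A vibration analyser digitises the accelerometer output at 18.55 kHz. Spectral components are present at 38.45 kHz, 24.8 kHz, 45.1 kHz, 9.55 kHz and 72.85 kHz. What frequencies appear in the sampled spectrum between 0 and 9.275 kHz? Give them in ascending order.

1.35 kHz, 6.25 kHz, 8 kHz, 9 kHz

fs/2 = 9.275 kHz.
38.45 kHz mod fs = 1.35 kHz.
1.35 kHz ≤ fs/2 = 9.275 kHz, appears at 1.35 kHz.
24.8 kHz mod fs = 6.25 kHz.
6.25 kHz ≤ fs/2 = 9.275 kHz, appears at 6.25 kHz.
45.1 kHz mod fs = 8 kHz.
8 kHz ≤ fs/2 = 9.275 kHz, appears at 8 kHz.
9.55 kHz > fs/2 = 9.275 kHz, folds to fs − 9.55 kHz = 9 kHz.
72.85 kHz mod fs = 17.2 kHz.
17.2 kHz > fs/2 = 9.275 kHz, folds to fs − 17.2 kHz = 1.35 kHz.
Distinct values: {1.35 kHz, 6.25 kHz, 8 kHz, 9 kHz}.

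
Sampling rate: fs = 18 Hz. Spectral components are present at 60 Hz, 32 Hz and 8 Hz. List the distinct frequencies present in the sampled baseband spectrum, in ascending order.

fs/2 = 9 Hz.
60 Hz mod fs = 6 Hz.
6 Hz ≤ fs/2 = 9 Hz, appears at 6 Hz.
32 Hz mod fs = 14 Hz.
14 Hz > fs/2 = 9 Hz, folds to fs − 14 Hz = 4 Hz.
8 Hz ≤ fs/2 = 9 Hz, passes unchanged.
Distinct values: {4 Hz, 6 Hz, 8 Hz}.

4 Hz, 6 Hz, 8 Hz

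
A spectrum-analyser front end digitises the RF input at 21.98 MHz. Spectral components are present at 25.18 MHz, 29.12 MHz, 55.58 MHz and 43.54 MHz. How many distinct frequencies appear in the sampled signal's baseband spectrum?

4

fs/2 = 10.99 MHz.
25.18 MHz mod fs = 3.2 MHz.
3.2 MHz ≤ fs/2 = 10.99 MHz, appears at 3.2 MHz.
29.12 MHz mod fs = 7.14 MHz.
7.14 MHz ≤ fs/2 = 10.99 MHz, appears at 7.14 MHz.
55.58 MHz mod fs = 11.62 MHz.
11.62 MHz > fs/2 = 10.99 MHz, folds to fs − 11.62 MHz = 10.36 MHz.
43.54 MHz mod fs = 21.56 MHz.
21.56 MHz > fs/2 = 10.99 MHz, folds to fs − 21.56 MHz = 0.42 MHz.
Distinct values: {0.42 MHz, 3.2 MHz, 7.14 MHz, 10.36 MHz} → 4.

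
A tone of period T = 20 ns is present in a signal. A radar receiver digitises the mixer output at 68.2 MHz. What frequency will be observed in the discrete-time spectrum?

18.2 MHz

T = 20 ns → f = 1/T = 50 MHz.
50 MHz > fs/2 = 34.1 MHz, folds to fs − 50 MHz = 18.2 MHz.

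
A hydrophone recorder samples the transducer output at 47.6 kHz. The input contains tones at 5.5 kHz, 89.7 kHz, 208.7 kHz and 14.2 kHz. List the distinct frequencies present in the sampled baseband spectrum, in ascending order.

fs/2 = 23.8 kHz.
5.5 kHz ≤ fs/2 = 23.8 kHz, passes unchanged.
89.7 kHz mod fs = 42.1 kHz.
42.1 kHz > fs/2 = 23.8 kHz, folds to fs − 42.1 kHz = 5.5 kHz.
208.7 kHz mod fs = 18.3 kHz.
18.3 kHz ≤ fs/2 = 23.8 kHz, appears at 18.3 kHz.
14.2 kHz ≤ fs/2 = 23.8 kHz, passes unchanged.
Distinct values: {5.5 kHz, 14.2 kHz, 18.3 kHz}.

5.5 kHz, 14.2 kHz, 18.3 kHz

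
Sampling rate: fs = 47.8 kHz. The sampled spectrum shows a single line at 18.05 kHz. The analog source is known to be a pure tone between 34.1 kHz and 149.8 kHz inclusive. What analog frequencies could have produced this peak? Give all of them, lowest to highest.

Frequencies that alias to 18.05 kHz are k·fs ± 18.05 kHz for integer k ≥ 0.
k=0: 18.05 kHz.
k=1: 29.75 kHz, 65.85 kHz.
k=2: 77.55 kHz, 113.65 kHz.
k=3: 125.35 kHz, 161.45 kHz.
k=4: 173.15 kHz, 209.25 kHz.
Within [34.1 kHz, 149.8 kHz]: 65.85 kHz, 77.55 kHz, 113.65 kHz, 125.35 kHz.

65.85 kHz, 77.55 kHz, 113.65 kHz, 125.35 kHz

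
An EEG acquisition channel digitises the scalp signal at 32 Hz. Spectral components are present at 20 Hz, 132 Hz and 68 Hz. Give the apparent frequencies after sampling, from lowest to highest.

4 Hz, 12 Hz

fs/2 = 16 Hz.
20 Hz > fs/2 = 16 Hz, folds to fs − 20 Hz = 12 Hz.
132 Hz mod fs = 4 Hz.
4 Hz ≤ fs/2 = 16 Hz, appears at 4 Hz.
68 Hz mod fs = 4 Hz.
4 Hz ≤ fs/2 = 16 Hz, appears at 4 Hz.
Distinct values: {4 Hz, 12 Hz}.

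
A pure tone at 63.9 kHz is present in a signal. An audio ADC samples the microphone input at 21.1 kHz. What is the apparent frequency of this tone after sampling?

63.9 kHz mod fs = 0.6 kHz.
0.6 kHz ≤ fs/2 = 10.55 kHz, appears at 0.6 kHz.

0.6 kHz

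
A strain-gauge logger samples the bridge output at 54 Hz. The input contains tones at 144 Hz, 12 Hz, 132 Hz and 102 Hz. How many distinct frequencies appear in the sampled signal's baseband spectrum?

4

fs/2 = 27 Hz.
144 Hz mod fs = 36 Hz.
36 Hz > fs/2 = 27 Hz, folds to fs − 36 Hz = 18 Hz.
12 Hz ≤ fs/2 = 27 Hz, passes unchanged.
132 Hz mod fs = 24 Hz.
24 Hz ≤ fs/2 = 27 Hz, appears at 24 Hz.
102 Hz mod fs = 48 Hz.
48 Hz > fs/2 = 27 Hz, folds to fs − 48 Hz = 6 Hz.
Distinct values: {6 Hz, 12 Hz, 18 Hz, 24 Hz} → 4.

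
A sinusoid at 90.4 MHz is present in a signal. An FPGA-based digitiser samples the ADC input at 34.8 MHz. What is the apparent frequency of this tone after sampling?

90.4 MHz mod fs = 20.8 MHz.
20.8 MHz > fs/2 = 17.4 MHz, folds to fs − 20.8 MHz = 14 MHz.

14 MHz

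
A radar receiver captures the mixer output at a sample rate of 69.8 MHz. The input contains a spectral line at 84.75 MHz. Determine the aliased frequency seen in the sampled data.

84.75 MHz mod fs = 14.95 MHz.
14.95 MHz ≤ fs/2 = 34.9 MHz, appears at 14.95 MHz.

14.95 MHz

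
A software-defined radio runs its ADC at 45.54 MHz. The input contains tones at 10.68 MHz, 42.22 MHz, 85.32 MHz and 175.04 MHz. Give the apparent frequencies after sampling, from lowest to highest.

3.32 MHz, 5.76 MHz, 7.12 MHz, 10.68 MHz

fs/2 = 22.77 MHz.
10.68 MHz ≤ fs/2 = 22.77 MHz, passes unchanged.
42.22 MHz > fs/2 = 22.77 MHz, folds to fs − 42.22 MHz = 3.32 MHz.
85.32 MHz mod fs = 39.78 MHz.
39.78 MHz > fs/2 = 22.77 MHz, folds to fs − 39.78 MHz = 5.76 MHz.
175.04 MHz mod fs = 38.42 MHz.
38.42 MHz > fs/2 = 22.77 MHz, folds to fs − 38.42 MHz = 7.12 MHz.
Distinct values: {3.32 MHz, 5.76 MHz, 7.12 MHz, 10.68 MHz}.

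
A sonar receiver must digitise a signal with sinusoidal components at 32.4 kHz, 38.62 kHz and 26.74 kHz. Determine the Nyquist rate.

77.24 kHz

Highest-frequency component: 38.62 kHz.
Nyquist rate = 2 × 38.62 kHz = 77.24 kHz.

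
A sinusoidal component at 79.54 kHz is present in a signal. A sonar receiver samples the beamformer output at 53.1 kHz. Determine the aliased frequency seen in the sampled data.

26.44 kHz

79.54 kHz mod fs = 26.44 kHz.
26.44 kHz ≤ fs/2 = 26.55 kHz, appears at 26.44 kHz.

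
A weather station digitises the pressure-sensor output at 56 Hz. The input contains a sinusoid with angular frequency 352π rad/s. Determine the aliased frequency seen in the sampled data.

8 Hz

ω = 352π rad/s → f = ω/(2π) = 176 Hz.
176 Hz mod fs = 8 Hz.
8 Hz ≤ fs/2 = 28 Hz, appears at 8 Hz.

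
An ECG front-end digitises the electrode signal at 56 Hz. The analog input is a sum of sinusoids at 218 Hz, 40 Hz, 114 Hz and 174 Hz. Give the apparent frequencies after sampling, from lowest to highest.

2 Hz, 6 Hz, 16 Hz

fs/2 = 28 Hz.
218 Hz mod fs = 50 Hz.
50 Hz > fs/2 = 28 Hz, folds to fs − 50 Hz = 6 Hz.
40 Hz > fs/2 = 28 Hz, folds to fs − 40 Hz = 16 Hz.
114 Hz mod fs = 2 Hz.
2 Hz ≤ fs/2 = 28 Hz, appears at 2 Hz.
174 Hz mod fs = 6 Hz.
6 Hz ≤ fs/2 = 28 Hz, appears at 6 Hz.
Distinct values: {2 Hz, 6 Hz, 16 Hz}.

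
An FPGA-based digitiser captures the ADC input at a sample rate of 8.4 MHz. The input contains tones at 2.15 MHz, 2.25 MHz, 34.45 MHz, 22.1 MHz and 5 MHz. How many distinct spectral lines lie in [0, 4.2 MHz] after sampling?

fs/2 = 4.2 MHz.
2.15 MHz ≤ fs/2 = 4.2 MHz, passes unchanged.
2.25 MHz ≤ fs/2 = 4.2 MHz, passes unchanged.
34.45 MHz mod fs = 0.85 MHz.
0.85 MHz ≤ fs/2 = 4.2 MHz, appears at 0.85 MHz.
22.1 MHz mod fs = 5.3 MHz.
5.3 MHz > fs/2 = 4.2 MHz, folds to fs − 5.3 MHz = 3.1 MHz.
5 MHz > fs/2 = 4.2 MHz, folds to fs − 5 MHz = 3.4 MHz.
Distinct values: {0.85 MHz, 2.15 MHz, 2.25 MHz, 3.1 MHz, 3.4 MHz} → 5.

5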